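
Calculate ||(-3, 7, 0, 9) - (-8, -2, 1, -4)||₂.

√(Σ(x_i - y_i)²) = √((-3 - (-8))² + (7 - (-2))² + (0 - 1)² + (9 - (-4))²)
= √(5² + 9² + (-1)² + 13²) = √(25 + 81 + 1 + 169) = √276 ≈ 16.6132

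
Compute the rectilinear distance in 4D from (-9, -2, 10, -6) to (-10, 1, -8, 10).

Σ|x_i - y_i| = |-9 - (-10)| + |-2 - 1| + |10 - (-8)| + |-6 - 10| = 1 + 3 + 18 + 16 = 38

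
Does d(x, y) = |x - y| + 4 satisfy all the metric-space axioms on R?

No. d fails identity of indiscernibles (specifically d(x,x) = 0): d(-5, -5) = |-5 - (-5)| + 4 = 0 + 4 = 4 ≠ 0.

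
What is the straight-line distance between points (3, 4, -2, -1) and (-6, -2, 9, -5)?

√(Σ(x_i - y_i)²) = √((3 - (-6))² + (4 - (-2))² + (-2 - 9)² + (-1 - (-5))²)
= √(9² + 6² + (-11)² + 4²) = √(81 + 36 + 121 + 16) = √254 ≈ 15.9374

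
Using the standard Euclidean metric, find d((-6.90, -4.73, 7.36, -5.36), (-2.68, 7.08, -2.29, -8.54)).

√(Σ(x_i - y_i)²) = √((-6.9 - (-2.68))² + (-4.73 - 7.08)² + (7.36 - (-2.29))² + (-5.36 - (-8.54))²)
= √((-4.22)² + (-11.81)² + 9.65² + 3.18²) = √(17.8084 + 139.4761 + 93.1225 + 10.1124) = √260.5194 ≈ 16.1406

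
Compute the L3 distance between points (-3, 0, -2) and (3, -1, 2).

(Σ|x_i - y_i|^3)^(1/3) = (|-3 - 3|^3 + |0 - (-1)|^3 + |-2 - 2|^3)^(1/3)
= (6^3 + 1^3 + 4^3)^(1/3) = (216 + 1 + 64)^(1/3) = (281)^(1/3) ≈ 6.5499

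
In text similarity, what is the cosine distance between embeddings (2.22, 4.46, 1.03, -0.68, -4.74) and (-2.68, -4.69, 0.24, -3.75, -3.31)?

With u = (2.22, 4.46, 1.03, -0.68, -4.74), v = (-2.68, -4.69, 0.24, -3.75, -3.31):
u·v = 2.22·(-2.68) + 4.46·(-4.69) + 1.03·0.24 + (-0.68)·(-3.75) + (-4.74)·(-3.31) = (-5.9496) + (-20.9174) + 0.2472 + 2.55 + 15.6894 = -8.3804.
|u| = √(2.22² + 4.46² + 1.03² + (-0.68)² + (-4.74)²) = √(4.9284 + 19.8916 + 1.0609 + 0.4624 + 22.4676) = √48.8109, |v| = √((-2.68)² + (-4.69)² + 0.24² + (-3.75)² + (-3.31)²) = √(7.1824 + 21.9961 + 0.0576 + 14.0625 + 10.9561) = √54.2547.
cos θ = (u·v)/(|u||v|) = -8.3804/(√48.8109·√54.2547) ≈ -0.1628
Cosine distance = 1 - cos θ ≈ 1 - (-0.1628) = 1.1628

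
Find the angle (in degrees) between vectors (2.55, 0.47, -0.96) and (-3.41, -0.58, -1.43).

With u = (2.55, 0.47, -0.96), v = (-3.41, -0.58, -1.43):
u·v = 2.55·(-3.41) + 0.47·(-0.58) + (-0.96)·(-1.43) = (-8.6955) + (-0.2726) + 1.3728 = -7.5953.
|u| = √(2.55² + 0.47² + (-0.96)²) = √(6.5025 + 0.2209 + 0.9216) = √7.645, |v| = √((-3.41)² + (-0.58)² + (-1.43)²) = √(11.6281 + 0.3364 + 2.0449) = √14.0094.
cos θ = (u·v)/(|u||v|) = -7.5953/(√7.645·√14.0094) ≈ -0.733916
θ = arccos(-0.733916) ≈ 137.22°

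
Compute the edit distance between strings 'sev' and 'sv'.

Let D[i][j] be the edit distance between the first i characters of 'sev' and the first j characters of 'sv', with D[i][0] = i, D[0][j] = j, and D[i][j] = D[i-1][j-1] if the characters match, else 1 + min(D[i-1][j], D[i][j-1], D[i-1][j-1]). Filling the table (rows: prefixes of 'sev', columns: prefixes of 'sv'):
     ε  s  v
  ε  0  1  2
  s  1  0  1
  e  2  1  1
  v  3  2  1
The bottom-right entry gives D[3][2] = 1, so no sequence of fewer than 1 edit works. Backtracking through the table gives one optimal edit sequence (1 edit):
  sev → sv (del e @2)
Edit distance = 1.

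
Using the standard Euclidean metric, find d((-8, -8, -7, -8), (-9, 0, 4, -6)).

√(Σ(x_i - y_i)²) = √((-8 - (-9))² + (-8 - 0)² + (-7 - 4)² + (-8 - (-6))²)
= √(1² + (-8)² + (-11)² + (-2)²) = √(1 + 64 + 121 + 4) = √190 ≈ 13.784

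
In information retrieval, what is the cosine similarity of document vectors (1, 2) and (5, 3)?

With u = (1, 2), v = (5, 3):
u·v = 1·5 + 2·3 = 5 + 6 = 11.
|u| = √(1² + 2²) = √5, |v| = √(5² + 3²) = √34, so |u||v| = √(5·34) = √170.
cos θ = (u·v)/(|u||v|) = 11/√170 ≈ 0.8437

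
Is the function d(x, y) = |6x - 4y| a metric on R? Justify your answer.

No. d fails symmetry: d(7, 5) = |6·7 - 4·5| = |22| = 22, but d(5, 7) = |6·5 - 4·7| = |2| = 2. Since 22 ≠ 2, d(x,y) ≠ d(y,x) in general.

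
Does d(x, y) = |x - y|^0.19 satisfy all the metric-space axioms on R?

Yes. With 0 < p = 0.19 ≤ 1, d(x,y) = |x-y|^0.19 is a metric on R. Non-negativity and symmetry are immediate; |x-y|^0.19 = 0 ⟺ |x-y| = 0 ⟺ x = y. For the triangle inequality, the function t ↦ t^0.19 is subadditive on [0,∞) when p ≤ 1, so |x-z|^0.19 ≤ (|x-y| + |y-z|)^0.19 ≤ |x-y|^0.19 + |y-z|^0.19.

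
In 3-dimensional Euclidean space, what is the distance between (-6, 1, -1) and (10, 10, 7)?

√(Σ(x_i - y_i)²) = √((-6 - 10)² + (1 - 10)² + (-1 - 7)²)
= √((-16)² + (-9)² + (-8)²) = √(256 + 81 + 64) = √401 ≈ 20.025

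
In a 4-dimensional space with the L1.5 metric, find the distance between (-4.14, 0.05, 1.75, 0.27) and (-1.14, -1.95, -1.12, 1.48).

(Σ|x_i - y_i|^1.5)^(1/1.5) = (|-4.14 - (-1.14)|^1.5 + |0.05 - (-1.95)|^1.5 + |1.75 - (-1.12)|^1.5 + |0.27 - 1.48|^1.5)^(1/1.5)
= (3^1.5 + 2^1.5 + 2.87^1.5 + 1.21^1.5)^(1/1.5) ≈ (5.1962 + 2.8284 + 4.8621 + 1.331)^(1/1.5) = (14.2177)^(1/1.5) ≈ 5.8688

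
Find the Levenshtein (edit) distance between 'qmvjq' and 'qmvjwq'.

Let D[i][j] be the edit distance between the first i characters of 'qmvjq' and the first j characters of 'qmvjwq', with D[i][0] = i, D[0][j] = j, and D[i][j] = D[i-1][j-1] if the characters match, else 1 + min(D[i-1][j], D[i][j-1], D[i-1][j-1]). Filling the table (rows: prefixes of 'qmvjq', columns: prefixes of 'qmvjwq'):
     ε  q  m  v  j  w  q
  ε  0  1  2  3  4  5  6
  q  1  0  1  2  3  4  5
  m  2  1  0  1  2  3  4
  v  3  2  1  0  1  2  3
  j  4  3  2  1  0  1  2
  q  5  4  3  2  1  1  1
The bottom-right entry gives D[5][6] = 1, so no sequence of fewer than 1 edit works. Backtracking through the table gives one optimal edit sequence (1 edit):
  qmvjq → qmvjwq (ins w @5)
Edit distance = 1.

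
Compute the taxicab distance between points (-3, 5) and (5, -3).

Σ|x_i - y_i| = |-3 - 5| + |5 - (-3)| = 8 + 8 = 16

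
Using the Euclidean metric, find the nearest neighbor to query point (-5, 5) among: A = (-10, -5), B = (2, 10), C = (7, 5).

Distances: d(A) ≈ 11.1803, d(B) ≈ 8.6023, d(C) = 12. Nearest: B = (2, 10) with distance 8.6023.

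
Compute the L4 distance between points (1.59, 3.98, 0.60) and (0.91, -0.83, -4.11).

(Σ|x_i - y_i|^4)^(1/4) = (|1.59 - 0.91|^4 + |3.98 - (-0.83)|^4 + |0.6 - (-4.11)|^4)^(1/4)
= (0.68^4 + 4.81^4 + 4.71^4)^(1/4) ≈ (0.2138 + 535.2791 + 492.1343)^(1/4) = (1027.6272)^(1/4) ≈ 5.6619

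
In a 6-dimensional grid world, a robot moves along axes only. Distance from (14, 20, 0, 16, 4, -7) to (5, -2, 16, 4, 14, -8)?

Σ|x_i - y_i| = |14 - 5| + |20 - (-2)| + |0 - 16| + |16 - 4| + |4 - 14| + |-7 - (-8)| = 9 + 22 + 16 + 12 + 10 + 1 = 70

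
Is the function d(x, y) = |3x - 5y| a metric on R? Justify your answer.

No. d fails symmetry: d(7, 8) = |3·7 - 5·8| = |-19| = 19, but d(8, 7) = |3·8 - 5·7| = |-11| = 11. Since 19 ≠ 11, d(x,y) ≠ d(y,x) in general.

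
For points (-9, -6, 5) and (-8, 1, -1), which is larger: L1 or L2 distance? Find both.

L1 = |-9 - (-8)| + |-6 - 1| + |5 - (-1)| = 1 + 7 + 6 = 14
L2 = √(1² + 7² + 6²) = √86 ≈ 9.2736
L1 ≥ L2 always (equality iff movement is along one axis); L1 > L2 here.
Ratio L1/L2 = 14/√86 ≈ 1.5097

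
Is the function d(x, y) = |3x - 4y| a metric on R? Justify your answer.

No. d fails symmetry: d(3, 9) = |3·3 - 4·9| = |-27| = 27, but d(9, 3) = |3·9 - 4·3| = |15| = 15. Since 27 ≠ 15, d(x,y) ≠ d(y,x) in general.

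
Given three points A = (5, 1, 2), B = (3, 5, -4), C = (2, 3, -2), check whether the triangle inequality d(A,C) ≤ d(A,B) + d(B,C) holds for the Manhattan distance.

d(A,B) = 2 + 4 + 6 = 12, d(B,C) = 1 + 2 + 2 = 5, d(A,C) = 3 + 2 + 4 = 9.
d(A,C) = 9 ≤ 12 + 5 = 17. Triangle inequality is satisfied.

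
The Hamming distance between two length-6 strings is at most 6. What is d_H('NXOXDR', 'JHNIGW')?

Differing positions: 1, 2, 3, 4, 5, 6. Hamming distance = 6. The maximum possible Hamming distance for length-6 strings is 6, so d_H/6 = 6/6 = 1.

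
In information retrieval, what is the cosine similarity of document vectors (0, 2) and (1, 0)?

With u = (0, 2), v = (1, 0):
u·v = 0·1 + 2·0 = 0 + 0 = 0.
|u| = √(0² + 2²) = √4, |v| = √(1² + 0²) = √1, so |u||v| = √(4·1) = √4 = 2.
cos θ = (u·v)/(|u||v|) = 0/2 = 0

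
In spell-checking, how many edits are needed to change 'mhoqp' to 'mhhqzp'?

Let D[i][j] be the edit distance between the first i characters of 'mhoqp' and the first j characters of 'mhhqzp', with D[i][0] = i, D[0][j] = j, and D[i][j] = D[i-1][j-1] if the characters match, else 1 + min(D[i-1][j], D[i][j-1], D[i-1][j-1]). Filling the table (rows: prefixes of 'mhoqp', columns: prefixes of 'mhhqzp'):
     ε  m  h  h  q  z  p
  ε  0  1  2  3  4  5  6
  m  1  0  1  2  3  4  5
  h  2  1  0  1  2  3  4
  o  3  2  1  1  2  3  4
  q  4  3  2  2  1  2  3
  p  5  4  3  3  2  2  2
The bottom-right entry gives D[5][6] = 2, so no sequence of fewer than 2 edits works. Backtracking through the table gives one optimal edit sequence (2 edits):
  mhoqp → mhhqp (sub o→h @3)
  mhhqp → mhhqzp (ins z @5)
Edit distance = 2.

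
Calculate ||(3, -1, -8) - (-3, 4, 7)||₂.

√(Σ(x_i - y_i)²) = √((3 - (-3))² + (-1 - 4)² + (-8 - 7)²)
= √(6² + (-5)² + (-15)²) = √(36 + 25 + 225) = √286 ≈ 16.9115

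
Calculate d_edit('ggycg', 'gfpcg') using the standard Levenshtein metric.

Let D[i][j] be the edit distance between the first i characters of 'ggycg' and the first j characters of 'gfpcg', with D[i][0] = i, D[0][j] = j, and D[i][j] = D[i-1][j-1] if the characters match, else 1 + min(D[i-1][j], D[i][j-1], D[i-1][j-1]). Filling the table (rows: prefixes of 'ggycg', columns: prefixes of 'gfpcg'):
     ε  g  f  p  c  g
  ε  0  1  2  3  4  5
  g  1  0  1  2  3  4
  g  2  1  1  2  3  3
  y  3  2  2  2  3  4
  c  4  3  3  3  2  3
  g  5  4  4  4  3  2
The bottom-right entry gives D[5][5] = 2, so no sequence of fewer than 2 edits works. Backtracking through the table gives one optimal edit sequence (2 edits):
  ggycg → gfycg (sub g→f @2)
  gfycg → gfpcg (sub y→p @3)
Edit distance = 2.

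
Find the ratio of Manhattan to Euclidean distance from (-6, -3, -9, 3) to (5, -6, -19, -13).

L1 = |-6 - 5| + |-3 - (-6)| + |-9 - (-19)| + |3 - (-13)| = 11 + 3 + 10 + 16 = 40
L2 = √(11² + 3² + 10² + 16²) = √486 ≈ 22.0454
L1 ≥ L2 always (equality iff movement is along one axis); L1 > L2 here.
Ratio L1/L2 = 40/√486 ≈ 1.8144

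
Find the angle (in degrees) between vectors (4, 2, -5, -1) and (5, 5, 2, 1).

With u = (4, 2, -5, -1), v = (5, 5, 2, 1):
u·v = 4·5 + 2·5 + (-5)·2 + (-1)·1 = 20 + 10 + (-10) + (-1) = 19.
|u| = √(4² + 2² + (-5)² + (-1)²) = √46, |v| = √(5² + 5² + 2² + 1²) = √55, so |u||v| = √(46·55) = √2530.
cos θ = (u·v)/(|u||v|) = 19/√2530 ≈ 0.37774
θ = arccos(0.37774) ≈ 67.81°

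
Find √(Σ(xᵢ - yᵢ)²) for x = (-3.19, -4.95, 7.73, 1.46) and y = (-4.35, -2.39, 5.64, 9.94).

√(Σ(x_i - y_i)²) = √((-3.19 - (-4.35))² + (-4.95 - (-2.39))² + (7.73 - 5.64)² + (1.46 - 9.94)²)
= √(1.16² + (-2.56)² + 2.09² + (-8.48)²) = √(1.3456 + 6.5536 + 4.3681 + 71.9104) = √84.1777 ≈ 9.1748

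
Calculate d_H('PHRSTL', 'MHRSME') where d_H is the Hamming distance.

Differing positions: 1, 5, 6. Hamming distance = 3.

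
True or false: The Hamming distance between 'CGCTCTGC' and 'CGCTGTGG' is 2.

Differing positions: 5, 8. Hamming distance = 2, so the claim is true.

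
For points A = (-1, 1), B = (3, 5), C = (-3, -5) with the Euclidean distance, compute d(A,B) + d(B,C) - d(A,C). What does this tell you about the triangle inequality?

d(A,B) = √(4² + 4²) = √32 ≈ 5.6569, d(B,C) = √(6² + 10²) = √136 ≈ 11.6619, d(A,C) = √(2² + 6²) = √40 ≈ 6.3246.
d(A,B) + d(B,C) - d(A,C) = 5.6569 + 11.6619 - 6.3246 = 17.3188 - 6.3246 = 10.9942 (to 4 decimal places). This is ≥ 0, so the triangle inequality holds for these points.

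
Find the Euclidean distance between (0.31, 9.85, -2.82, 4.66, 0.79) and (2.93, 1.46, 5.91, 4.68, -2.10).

√(Σ(x_i - y_i)²) = √((0.31 - 2.93)² + (9.85 - 1.46)² + (-2.82 - 5.91)² + (4.66 - 4.68)² + (0.79 - (-2.1))²)
= √((-2.62)² + 8.39² + (-8.73)² + (-0.02)² + 2.89²) = √(6.8644 + 70.3921 + 76.2129 + 0.0004 + 8.3521) = √161.8219 ≈ 12.7209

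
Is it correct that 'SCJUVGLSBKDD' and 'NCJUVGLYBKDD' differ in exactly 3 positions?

Differing positions: 1, 8. Hamming distance = 2, so the claim that d_H = 3 is false.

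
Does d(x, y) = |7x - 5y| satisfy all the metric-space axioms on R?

No. d fails symmetry: d(5, 3) = |7·5 - 5·3| = |20| = 20, but d(3, 5) = |7·3 - 5·5| = |-4| = 4. Since 20 ≠ 4, d(x,y) ≠ d(y,x) in general.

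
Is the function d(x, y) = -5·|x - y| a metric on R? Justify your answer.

No. With c = -5 < 0, d fails non-negativity: d(1, 3) = -5·|1 - 3| = -5·2 = -10 < 0.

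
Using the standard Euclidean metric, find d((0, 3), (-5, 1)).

√(Σ(x_i - y_i)²) = √((0 - (-5))² + (3 - 1)²)
= √(5² + 2²) = √(25 + 4) = √29 ≈ 5.3852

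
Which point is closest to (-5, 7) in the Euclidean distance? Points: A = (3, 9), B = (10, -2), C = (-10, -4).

Distances: d(A) ≈ 8.2462, d(B) ≈ 17.4929, d(C) ≈ 12.083. Nearest: A = (3, 9) with distance 8.2462.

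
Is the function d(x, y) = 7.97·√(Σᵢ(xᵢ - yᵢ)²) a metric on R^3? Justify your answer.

Yes. The L2 (Euclidean) norm induces a metric on R^3, and multiplying a metric by a positive constant 7.97 > 0 preserves all four axioms: non-negativity (7.97·||x-y|| ≥ 0), identity (7.97·||x-y|| = 0 ⟺ ||x-y|| = 0 ⟺ x = y), symmetry (||x-y|| = ||y-x||), and the triangle inequality (7.97·||x-z|| ≤ 7.97·||x-y|| + 7.97·||y-z||). So d is a metric.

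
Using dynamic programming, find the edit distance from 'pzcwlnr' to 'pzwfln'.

Let D[i][j] be the edit distance between the first i characters of 'pzcwlnr' and the first j characters of 'pzwfln', with D[i][0] = i, D[0][j] = j, and D[i][j] = D[i-1][j-1] if the characters match, else 1 + min(D[i-1][j], D[i][j-1], D[i-1][j-1]). Filling the table (rows: prefixes of 'pzcwlnr', columns: prefixes of 'pzwfln'):
     ε  p  z  w  f  l  n
  ε  0  1  2  3  4  5  6
  p  1  0  1  2  3  4  5
  z  2  1  0  1  2  3  4
  c  3  2  1  1  2  3  4
  w  4  3  2  1  2  3  4
  l  5  4  3  2  2  2  3
  n  6  5  4  3  3  3  2
  r  7  6  5  4  4  4  3
The bottom-right entry gives D[7][6] = 3, so no sequence of fewer than 3 edits works. Backtracking through the table gives one optimal edit sequence (3 edits):
  pzcwlnr → pzwwlnr (sub c→w @3)
  pzwwlnr → pzwflnr (sub w→f @4)
  pzwflnr → pzwfln (del r @7)
Edit distance = 3.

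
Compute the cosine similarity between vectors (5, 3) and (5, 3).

With u = (5, 3), v = (5, 3):
u·v = 5·5 + 3·3 = 25 + 9 = 34.
|u| = √(5² + 3²) = √34, |v| = √(5² + 3²) = √34, so |u||v| = √(34·34) = √1156 = 34.
cos θ = (u·v)/(|u||v|) = 34/34 = 1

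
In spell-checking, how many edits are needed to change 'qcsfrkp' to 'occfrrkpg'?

Let D[i][j] be the edit distance between the first i characters of 'qcsfrkp' and the first j characters of 'occfrrkpg', with D[i][0] = i, D[0][j] = j, and D[i][j] = D[i-1][j-1] if the characters match, else 1 + min(D[i-1][j], D[i][j-1], D[i-1][j-1]). Filling the table (rows: prefixes of 'qcsfrkp', columns: prefixes of 'occfrrkpg'):
     ε  o  c  c  f  r  r  k  p  g
  ε  0  1  2  3  4  5  6  7  8  9
  q  1  1  2  3  4  5  6  7  8  9
  c  2  2  1  2  3  4  5  6  7  8
  s  3  3  2  2  3  4  5  6  7  8
  f  4  4  3  3  2  3  4  5  6  7
  r  5  5  4  4  3  2  3  4  5  6
  k  6  6  5  5  4  3  3  3  4  5
  p  7  7  6  6  5  4  4  4  3  4
The bottom-right entry gives D[7][9] = 4, so no sequence of fewer than 4 edits works. Backtracking through the table gives one optimal edit sequence (4 edits):
  qcsfrkp → ocsfrkp (sub q→o @1)
  ocsfrkp → occfrkp (sub s→c @3)
  occfrkp → occfrrkp (ins r @5)
  occfrrkp → occfrrkpg (ins g @9)
Edit distance = 4.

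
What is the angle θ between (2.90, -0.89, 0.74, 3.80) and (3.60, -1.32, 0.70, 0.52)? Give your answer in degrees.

With u = (2.90, -0.89, 0.74, 3.80), v = (3.60, -1.32, 0.70, 0.52):
u·v = 2.9·3.6 + (-0.89)·(-1.32) + 0.74·0.7 + 3.8·0.52 = 10.44 + 1.1748 + 0.518 + 1.976 = 14.1088.
|u| = √(2.9² + (-0.89)² + 0.74² + 3.8²) = √(8.41 + 0.7921 + 0.5476 + 14.44) = √24.1897, |v| = √(3.6² + (-1.32)² + 0.7² + 0.52²) = √(12.96 + 1.7424 + 0.49 + 0.2704) = √15.4628.
cos θ = (u·v)/(|u||v|) = 14.1088/(√24.1897·√15.4628) ≈ 0.729509
θ = arccos(0.729509) ≈ 43.15°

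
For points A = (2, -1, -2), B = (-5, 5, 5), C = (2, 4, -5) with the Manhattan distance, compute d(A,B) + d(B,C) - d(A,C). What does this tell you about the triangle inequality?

d(A,B) = 7 + 6 + 7 = 20, d(B,C) = 7 + 1 + 10 = 18, d(A,C) = 0 + 5 + 3 = 8.
d(A,B) + d(B,C) - d(A,C) = 20 + 18 - 8 = 38 - 8 = 30. This is ≥ 0, so the triangle inequality holds for these points.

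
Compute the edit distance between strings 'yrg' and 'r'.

Let D[i][j] be the edit distance between the first i characters of 'yrg' and the first j characters of 'r', with D[i][0] = i, D[0][j] = j, and D[i][j] = D[i-1][j-1] if the characters match, else 1 + min(D[i-1][j], D[i][j-1], D[i-1][j-1]). Filling the table (rows: prefixes of 'yrg', columns: prefixes of 'r'):
     ε  r
  ε  0  1
  y  1  1
  r  2  1
  g  3  2
The bottom-right entry gives D[3][1] = 2, so no sequence of fewer than 2 edits works. Backtracking through the table gives one optimal edit sequence (2 edits):
  yrg → rg (del y @1)
  rg → r (del g @2)
Edit distance = 2.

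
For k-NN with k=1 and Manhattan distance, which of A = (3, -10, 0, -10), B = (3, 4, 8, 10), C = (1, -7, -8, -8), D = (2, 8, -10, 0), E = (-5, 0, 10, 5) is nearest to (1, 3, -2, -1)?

Distances: d(A) = 26, d(B) = 24, d(C) = 23, d(D) = 15, d(E) = 27. Nearest: D = (2, 8, -10, 0) with distance 15.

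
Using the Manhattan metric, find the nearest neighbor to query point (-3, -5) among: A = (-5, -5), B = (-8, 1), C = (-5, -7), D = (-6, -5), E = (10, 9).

Distances: d(A) = 2, d(B) = 11, d(C) = 4, d(D) = 3, d(E) = 27. Nearest: A = (-5, -5) with distance 2.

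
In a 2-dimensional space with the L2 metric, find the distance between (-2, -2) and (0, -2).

(Σ|x_i - y_i|^2)^(1/2) = (|-2 - 0|^2 + |-2 - (-2)|^2)^(1/2)
= (2^2 + 0^2)^(1/2) = (4 + 0)^(1/2) = (4)^(1/2) = 2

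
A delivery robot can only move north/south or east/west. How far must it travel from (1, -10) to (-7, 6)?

Σ|x_i - y_i| = |1 - (-7)| + |-10 - 6| = 8 + 16 = 24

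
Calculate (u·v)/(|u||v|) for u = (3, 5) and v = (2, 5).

With u = (3, 5), v = (2, 5):
u·v = 3·2 + 5·5 = 6 + 25 = 31.
|u| = √(3² + 5²) = √34, |v| = √(2² + 5²) = √29, so |u||v| = √(34·29) = √986.
cos θ = (u·v)/(|u||v|) = 31/√986 ≈ 0.9872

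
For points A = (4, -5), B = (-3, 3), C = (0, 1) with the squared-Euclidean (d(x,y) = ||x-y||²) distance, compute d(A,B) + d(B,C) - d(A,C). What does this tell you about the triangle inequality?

d(A,B) = 7² + 8² = 113, d(B,C) = 3² + 2² = 13, d(A,C) = 4² + 6² = 52.
d(A,B) + d(B,C) - d(A,C) = 113 + 13 - 52 = 126 - 52 = 74. This is ≥ 0, so the triangle inequality holds for these points.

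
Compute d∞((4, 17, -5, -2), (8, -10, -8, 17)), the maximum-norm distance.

max(|x_i - y_i|) = max(|4 - 8|, |17 - (-10)|, |-5 - (-8)|, |-2 - 17|) = max(4, 27, 3, 19) = 27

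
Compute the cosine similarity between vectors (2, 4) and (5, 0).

With u = (2, 4), v = (5, 0):
u·v = 2·5 + 4·0 = 10 + 0 = 10.
|u| = √(2² + 4²) = √20, |v| = √(5² + 0²) = √25, so |u||v| = √(20·25) = √500.
cos θ = (u·v)/(|u||v|) = 10/√500 ≈ 0.4472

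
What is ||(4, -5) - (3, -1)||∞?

max(|x_i - y_i|) = max(|4 - 3|, |-5 - (-1)|) = max(1, 4) = 4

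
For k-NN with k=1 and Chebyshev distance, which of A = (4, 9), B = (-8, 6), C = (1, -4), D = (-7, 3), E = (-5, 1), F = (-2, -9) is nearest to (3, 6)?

Distances: d(A) = 3, d(B) = 11, d(C) = 10, d(D) = 10, d(E) = 8, d(F) = 15. Nearest: A = (4, 9) with distance 3.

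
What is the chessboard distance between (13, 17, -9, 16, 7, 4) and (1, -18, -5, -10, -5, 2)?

max(|x_i - y_i|) = max(|13 - 1|, |17 - (-18)|, |-9 - (-5)|, |16 - (-10)|, |7 - (-5)|, |4 - 2|) = max(12, 35, 4, 26, 12, 2) = 35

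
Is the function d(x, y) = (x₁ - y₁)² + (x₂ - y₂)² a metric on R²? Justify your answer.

No. The squared Euclidean distance fails the triangle inequality. Counterexample: x = (0, 0), y = (3, 3), z = (6, 6). d(x,z) = 6² + 6² = 72, but d(x,y) + d(y,z) = (3² + 3²) + (3² + 3²) = 18 + 18 = 36. Since 72 > 36, the triangle inequality is violated. (Note: √d, the ordinary Euclidean distance, IS a metric.)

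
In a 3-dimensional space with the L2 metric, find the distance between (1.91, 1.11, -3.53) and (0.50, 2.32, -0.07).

(Σ|x_i - y_i|^2)^(1/2) = (|1.91 - 0.5|^2 + |1.11 - 2.32|^2 + |-3.53 - (-0.07)|^2)^(1/2)
= (1.41^2 + 1.21^2 + 3.46^2)^(1/2) = (1.9881 + 1.4641 + 11.9716)^(1/2) = (15.4238)^(1/2) ≈ 3.9273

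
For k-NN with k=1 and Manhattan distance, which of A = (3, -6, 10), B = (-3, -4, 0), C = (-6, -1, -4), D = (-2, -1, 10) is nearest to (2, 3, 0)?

Distances: d(A) = 20, d(B) = 12, d(C) = 16, d(D) = 18. Nearest: B = (-3, -4, 0) with distance 12.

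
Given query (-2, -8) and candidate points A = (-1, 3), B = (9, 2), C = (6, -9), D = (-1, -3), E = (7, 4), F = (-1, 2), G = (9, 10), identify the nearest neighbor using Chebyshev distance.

Distances: d(A) = 11, d(B) = 11, d(C) = 8, d(D) = 5, d(E) = 12, d(F) = 10, d(G) = 18. Nearest: D = (-1, -3) with distance 5.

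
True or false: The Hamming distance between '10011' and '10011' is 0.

Differing positions: none. Hamming distance = 0, so the claim is true.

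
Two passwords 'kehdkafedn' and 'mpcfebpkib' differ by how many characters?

Differing positions: 1, 2, 3, 4, 5, 6, 7, 8, 9, 10. Hamming distance = 10.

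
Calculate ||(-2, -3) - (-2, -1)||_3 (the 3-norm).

(Σ|x_i - y_i|^3)^(1/3) = (|-2 - (-2)|^3 + |-3 - (-1)|^3)^(1/3)
= (0^3 + 2^3)^(1/3) = (0 + 8)^(1/3) = (8)^(1/3) = 2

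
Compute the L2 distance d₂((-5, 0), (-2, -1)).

√(Σ(x_i - y_i)²) = √((-5 - (-2))² + (0 - (-1))²)
= √((-3)² + 1²) = √(9 + 1) = √10 ≈ 3.1623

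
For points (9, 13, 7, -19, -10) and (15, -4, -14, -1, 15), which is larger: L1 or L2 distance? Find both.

L1 = |9 - 15| + |13 - (-4)| + |7 - (-14)| + |-19 - (-1)| + |-10 - 15| = 6 + 17 + 21 + 18 + 25 = 87
L2 = √(6² + 17² + 21² + 18² + 25²) = √1715 ≈ 41.4126
L1 ≥ L2 always (equality iff movement is along one axis); L1 > L2 here.
Ratio L1/L2 = 87/√1715 ≈ 2.1008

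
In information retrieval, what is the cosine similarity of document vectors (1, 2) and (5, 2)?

With u = (1, 2), v = (5, 2):
u·v = 1·5 + 2·2 = 5 + 4 = 9.
|u| = √(1² + 2²) = √5, |v| = √(5² + 2²) = √29, so |u||v| = √(5·29) = √145.
cos θ = (u·v)/(|u||v|) = 9/√145 ≈ 0.7474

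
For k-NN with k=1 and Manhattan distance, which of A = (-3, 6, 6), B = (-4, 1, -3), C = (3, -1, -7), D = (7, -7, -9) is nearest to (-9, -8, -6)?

Distances: d(A) = 32, d(B) = 17, d(C) = 20, d(D) = 20. Nearest: B = (-4, 1, -3) with distance 17.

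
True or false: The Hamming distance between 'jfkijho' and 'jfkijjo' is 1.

Differing positions: 6. Hamming distance = 1, so the claim is true.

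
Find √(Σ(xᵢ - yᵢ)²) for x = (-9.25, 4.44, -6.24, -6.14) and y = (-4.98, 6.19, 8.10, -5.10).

√(Σ(x_i - y_i)²) = √((-9.25 - (-4.98))² + (4.44 - 6.19)² + (-6.24 - 8.1)² + (-6.14 - (-5.1))²)
= √((-4.27)² + (-1.75)² + (-14.34)² + (-1.04)²) = √(18.2329 + 3.0625 + 205.6356 + 1.0816) = √228.0126 ≈ 15.1001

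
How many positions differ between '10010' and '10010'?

Differing positions: none. Hamming distance = 0.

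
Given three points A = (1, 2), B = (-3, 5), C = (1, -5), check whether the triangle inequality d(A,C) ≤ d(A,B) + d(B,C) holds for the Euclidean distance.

d(A,B) = √(4² + 3²) = √25 = 5, d(B,C) = √(4² + 10²) = √116 ≈ 10.7703, d(A,C) = √(0² + 7²) = √49 = 7.
d(A,C) = 7 ≤ 5 + 10.7703 = 15.7703. Triangle inequality is satisfied.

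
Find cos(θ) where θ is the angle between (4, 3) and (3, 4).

With u = (4, 3), v = (3, 4):
u·v = 4·3 + 3·4 = 12 + 12 = 24.
|u| = √(4² + 3²) = √25, |v| = √(3² + 4²) = √25, so |u||v| = √(25·25) = √625 = 25.
cos θ = (u·v)/(|u||v|) = 24/25 = 0.96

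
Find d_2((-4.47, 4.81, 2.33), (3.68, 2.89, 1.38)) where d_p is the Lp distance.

(Σ|x_i - y_i|^2)^(1/2) = (|-4.47 - 3.68|^2 + |4.81 - 2.89|^2 + |2.33 - 1.38|^2)^(1/2)
= (8.15^2 + 1.92^2 + 0.95^2)^(1/2) = (66.4225 + 3.6864 + 0.9025)^(1/2) = (71.0114)^(1/2) ≈ 8.4268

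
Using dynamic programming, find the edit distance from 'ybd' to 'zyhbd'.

Let D[i][j] be the edit distance between the first i characters of 'ybd' and the first j characters of 'zyhbd', with D[i][0] = i, D[0][j] = j, and D[i][j] = D[i-1][j-1] if the characters match, else 1 + min(D[i-1][j], D[i][j-1], D[i-1][j-1]). Filling the table (rows: prefixes of 'ybd', columns: prefixes of 'zyhbd'):
     ε  z  y  h  b  d
  ε  0  1  2  3  4  5
  y  1  1  1  2  3  4
  b  2  2  2  2  2  3
  d  3  3  3  3  3  2
The bottom-right entry gives D[3][5] = 2, so no sequence of fewer than 2 edits works. Backtracking through the table gives one optimal edit sequence (2 edits):
  ybd → zybd (ins z @1)
  zybd → zyhbd (ins h @3)
Edit distance = 2.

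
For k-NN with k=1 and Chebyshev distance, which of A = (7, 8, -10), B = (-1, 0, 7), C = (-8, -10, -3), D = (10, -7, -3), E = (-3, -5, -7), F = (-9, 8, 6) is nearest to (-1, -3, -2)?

Distances: d(A) = 11, d(B) = 9, d(C) = 7, d(D) = 11, d(E) = 5, d(F) = 11. Nearest: E = (-3, -5, -7) with distance 5.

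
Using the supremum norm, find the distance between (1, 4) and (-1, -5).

max(|x_i - y_i|) = max(|1 - (-1)|, |4 - (-5)|) = max(2, 9) = 9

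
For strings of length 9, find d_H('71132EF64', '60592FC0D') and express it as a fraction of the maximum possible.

Differing positions: 1, 2, 3, 4, 6, 7, 8, 9. Hamming distance = 8. The maximum possible Hamming distance for length-9 strings is 9, so d_H/9 = 8/9 ≈ 0.8889.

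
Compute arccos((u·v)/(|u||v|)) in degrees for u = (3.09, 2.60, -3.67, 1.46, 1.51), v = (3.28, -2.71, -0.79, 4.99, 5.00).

With u = (3.09, 2.60, -3.67, 1.46, 1.51), v = (3.28, -2.71, -0.79, 4.99, 5.00):
u·v = 3.09·3.28 + 2.6·(-2.71) + (-3.67)·(-0.79) + 1.46·4.99 + 1.51·5 = 10.1352 + (-7.046) + 2.8993 + 7.2854 + 7.55 = 20.8239.
|u| = √(3.09² + 2.6² + (-3.67)² + 1.46² + 1.51²) = √(9.5481 + 6.76 + 13.4689 + 2.1316 + 2.2801) = √34.1887, |v| = √(3.28² + (-2.71)² + (-0.79)² + 4.99² + 5²) = √(10.7584 + 7.3441 + 0.6241 + 24.9001 + 25) = √68.6267.
cos θ = (u·v)/(|u||v|) = 20.8239/(√34.1887·√68.6267) ≈ 0.429907
θ = arccos(0.429907) ≈ 64.54°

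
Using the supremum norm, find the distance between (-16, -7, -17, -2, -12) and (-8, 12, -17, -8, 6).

max(|x_i - y_i|) = max(|-16 - (-8)|, |-7 - 12|, |-17 - (-17)|, |-2 - (-8)|, |-12 - 6|) = max(8, 19, 0, 6, 18) = 19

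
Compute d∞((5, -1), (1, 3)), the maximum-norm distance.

max(|x_i - y_i|) = max(|5 - 1|, |-1 - 3|) = max(4, 4) = 4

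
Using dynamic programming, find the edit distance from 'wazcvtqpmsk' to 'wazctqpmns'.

Let D[i][j] be the edit distance between the first i characters of 'wazcvtqpmsk' and the first j characters of 'wazctqpmns', with D[i][0] = i, D[0][j] = j, and D[i][j] = D[i-1][j-1] if the characters match, else 1 + min(D[i-1][j], D[i][j-1], D[i-1][j-1]). Filling the table (rows: prefixes of 'wazcvtqpmsk', columns: prefixes of 'wazctqpmns'):
     ε  w  a  z  c  t  q  p  m  n  s
  ε  0  1  2  3  4  5  6  7  8  9 10
  w  1  0  1  2  3  4  5  6  7  8  9
  a  2  1  0  1  2  3  4  5  6  7  8
  z  3  2  1  0  1  2  3  4  5  6  7
  c  4  3  2  1  0  1  2  3  4  5  6
  v  5  4  3  2  1  1  2  3  4  5  6
  t  6  5  4  3  2  1  2  3  4  5  6
  q  7  6  5  4  3  2  1  2  3  4  5
  p  8  7  6  5  4  3  2  1  2  3  4
  m  9  8  7  6  5  4  3  2  1  2  3
  s 10  9  8  7  6  5  4  3  2  2  2
  k 11 10  9  8  7  6  5  4  3  3  3
The bottom-right entry gives D[11][10] = 3, so no sequence of fewer than 3 edits works. Backtracking through the table gives one optimal edit sequence (3 edits):
  wazcvtqpmsk → wazctqpmsk (del v @5)
  wazctqpmsk → wazctqpmnk (sub s→n @9)
  wazctqpmnk → wazctqpmns (sub k→s @10)
Edit distance = 3.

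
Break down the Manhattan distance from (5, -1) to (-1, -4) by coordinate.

Σ|x_i - y_i| = |5 - (-1)| + |-1 - (-4)| = 6 + 3 = 9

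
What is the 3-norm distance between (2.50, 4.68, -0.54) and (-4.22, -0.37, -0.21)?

(Σ|x_i - y_i|^3)^(1/3) = (|2.5 - (-4.22)|^3 + |4.68 - (-0.37)|^3 + |-0.54 - (-0.21)|^3)^(1/3)
= (6.72^3 + 5.05^3 + 0.33^3)^(1/3) ≈ (303.4644 + 128.7876 + 0.0359)^(1/3) = (432.2879)^(1/3) ≈ 7.5612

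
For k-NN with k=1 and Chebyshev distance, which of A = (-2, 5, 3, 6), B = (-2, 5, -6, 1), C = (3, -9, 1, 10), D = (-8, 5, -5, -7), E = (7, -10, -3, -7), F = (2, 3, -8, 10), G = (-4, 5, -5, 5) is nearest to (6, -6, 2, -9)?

Distances: d(A) = 15, d(B) = 11, d(C) = 19, d(D) = 14, d(E) = 5, d(F) = 19, d(G) = 14. Nearest: E = (7, -10, -3, -7) with distance 5.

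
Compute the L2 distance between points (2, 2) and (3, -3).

(Σ|x_i - y_i|^2)^(1/2) = (|2 - 3|^2 + |2 - (-3)|^2)^(1/2)
= (1^2 + 5^2)^(1/2) = (1 + 25)^(1/2) = (26)^(1/2) ≈ 5.099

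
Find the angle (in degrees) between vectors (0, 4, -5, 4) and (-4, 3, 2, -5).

With u = (0, 4, -5, 4), v = (-4, 3, 2, -5):
u·v = 0·(-4) + 4·3 + (-5)·2 + 4·(-5) = 0 + 12 + (-10) + (-20) = -18.
|u| = √(0² + 4² + (-5)² + 4²) = √57, |v| = √((-4)² + 3² + 2² + (-5)²) = √54, so |u||v| = √(57·54) = √3078.
cos θ = (u·v)/(|u||v|) = -18/√3078 ≈ -0.324443
θ = arccos(-0.324443) ≈ 108.93°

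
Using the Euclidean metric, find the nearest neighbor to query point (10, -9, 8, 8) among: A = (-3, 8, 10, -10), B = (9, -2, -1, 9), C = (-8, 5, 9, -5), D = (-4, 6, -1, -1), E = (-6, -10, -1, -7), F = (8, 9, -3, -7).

Distances: d(A) ≈ 28.0357, d(B) ≈ 11.4891, d(C) ≈ 26.2679, d(D) ≈ 24.1454, d(E) ≈ 23.7276, d(F) ≈ 25.9615. Nearest: B = (9, -2, -1, 9) with distance 11.4891.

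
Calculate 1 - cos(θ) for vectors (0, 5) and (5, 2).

With u = (0, 5), v = (5, 2):
u·v = 0·5 + 5·2 = 0 + 10 = 10.
|u| = √(0² + 5²) = √25, |v| = √(5² + 2²) = √29, so |u||v| = √(25·29) = √725.
cos θ = (u·v)/(|u||v|) = 10/√725 ≈ 0.3714
Cosine distance = 1 - cos θ ≈ 1 - 0.3714 = 0.6286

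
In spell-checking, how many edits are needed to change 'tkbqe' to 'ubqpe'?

Let D[i][j] be the edit distance between the first i characters of 'tkbqe' and the first j characters of 'ubqpe', with D[i][0] = i, D[0][j] = j, and D[i][j] = D[i-1][j-1] if the characters match, else 1 + min(D[i-1][j], D[i][j-1], D[i-1][j-1]). Filling the table (rows: prefixes of 'tkbqe', columns: prefixes of 'ubqpe'):
     ε  u  b  q  p  e
  ε  0  1  2  3  4  5
  t  1  1  2  3  4  5
  k  2  2  2  3  4  5
  b  3  3  2  3  4  5
  q  4  4  3  2  3  4
  e  5  5  4  3  3  3
The bottom-right entry gives D[5][5] = 3, so no sequence of fewer than 3 edits works. Backtracking through the table gives one optimal edit sequence (3 edits):
  tkbqe → kbqe (del t @1)
  kbqe → ubqe (sub k→u @1)
  ubqe → ubqpe (ins p @4)
Edit distance = 3.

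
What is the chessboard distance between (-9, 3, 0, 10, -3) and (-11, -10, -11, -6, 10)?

max(|x_i - y_i|) = max(|-9 - (-11)|, |3 - (-10)|, |0 - (-11)|, |10 - (-6)|, |-3 - 10|) = max(2, 13, 11, 16, 13) = 16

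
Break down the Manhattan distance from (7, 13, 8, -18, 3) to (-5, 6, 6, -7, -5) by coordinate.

Σ|x_i - y_i| = |7 - (-5)| + |13 - 6| + |8 - 6| + |-18 - (-7)| + |3 - (-5)| = 12 + 7 + 2 + 11 + 8 = 40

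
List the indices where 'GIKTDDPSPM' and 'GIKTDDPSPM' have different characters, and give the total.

Differing positions: none. Hamming distance = 0.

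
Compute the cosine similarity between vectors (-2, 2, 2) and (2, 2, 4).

With u = (-2, 2, 2), v = (2, 2, 4):
u·v = (-2)·2 + 2·2 + 2·4 = (-4) + 4 + 8 = 8.
|u| = √((-2)² + 2² + 2²) = √12, |v| = √(2² + 2² + 4²) = √24, so |u||v| = √(12·24) = √288.
cos θ = (u·v)/(|u||v|) = 8/√288 ≈ 0.4714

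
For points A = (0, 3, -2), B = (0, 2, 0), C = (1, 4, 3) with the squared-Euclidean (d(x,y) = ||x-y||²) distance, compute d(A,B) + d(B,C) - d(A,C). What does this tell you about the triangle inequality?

d(A,B) = 0² + 1² + 2² = 5, d(B,C) = 1² + 2² + 3² = 14, d(A,C) = 1² + 1² + 5² = 27.
d(A,B) + d(B,C) - d(A,C) = 5 + 14 - 27 = 19 - 27 = -8. This is < 0, so the triangle inequality FAILS for these points (squared-Euclidean is not a metric).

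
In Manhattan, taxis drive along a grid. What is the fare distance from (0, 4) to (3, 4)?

Σ|x_i - y_i| = |0 - 3| + |4 - 4| = 3 + 0 = 3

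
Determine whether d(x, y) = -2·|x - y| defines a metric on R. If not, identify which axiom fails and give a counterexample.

No. With c = -2 < 0, d fails non-negativity: d(2, 5) = -2·|2 - 5| = -2·3 = -6 < 0.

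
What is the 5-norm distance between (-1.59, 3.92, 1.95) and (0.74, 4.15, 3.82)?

(Σ|x_i - y_i|^5)^(1/5) = (|-1.59 - 0.74|^5 + |3.92 - 4.15|^5 + |1.95 - 3.82|^5)^(1/5)
= (2.33^5 + 0.23^5 + 1.87^5)^(1/5) ≈ (68.672 + 0.0006 + 22.8669)^(1/5) = (91.5395)^(1/5) ≈ 2.4679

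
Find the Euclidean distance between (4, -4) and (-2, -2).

√(Σ(x_i - y_i)²) = √((4 - (-2))² + (-4 - (-2))²)
= √(6² + (-2)²) = √(36 + 4) = √40 ≈ 6.3246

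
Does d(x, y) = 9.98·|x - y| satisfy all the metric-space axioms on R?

Yes. Since |x - y| is a metric on R and 9.98 > 0, the positive scalar multiple 9.98·|x - y| is also a metric: scaling by a positive constant preserves non-negativity, identity (d=0 ⟺ |x-y|=0 ⟺ x=y), symmetry, and the triangle inequality.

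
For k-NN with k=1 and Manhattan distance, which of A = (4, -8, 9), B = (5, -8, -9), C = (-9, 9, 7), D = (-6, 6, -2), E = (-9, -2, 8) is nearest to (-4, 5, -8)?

Distances: d(A) = 38, d(B) = 23, d(C) = 24, d(D) = 9, d(E) = 28. Nearest: D = (-6, 6, -2) with distance 9.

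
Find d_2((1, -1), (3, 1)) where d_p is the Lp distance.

(Σ|x_i - y_i|^2)^(1/2) = (|1 - 3|^2 + |-1 - 1|^2)^(1/2)
= (2^2 + 2^2)^(1/2) = (4 + 4)^(1/2) = (8)^(1/2) ≈ 2.8284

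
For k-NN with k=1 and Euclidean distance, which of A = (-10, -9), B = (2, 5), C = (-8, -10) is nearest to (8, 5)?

Distances: d(A) ≈ 22.8035, d(B) = 6, d(C) ≈ 21.9317. Nearest: B = (2, 5) with distance 6.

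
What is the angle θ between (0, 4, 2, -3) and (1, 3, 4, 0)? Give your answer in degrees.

With u = (0, 4, 2, -3), v = (1, 3, 4, 0):
u·v = 0·1 + 4·3 + 2·4 + (-3)·0 = 0 + 12 + 8 + 0 = 20.
|u| = √(0² + 4² + 2² + (-3)²) = √29, |v| = √(1² + 3² + 4² + 0²) = √26, so |u||v| = √(29·26) = √754.
cos θ = (u·v)/(|u||v|) = 20/√754 ≈ 0.728357
θ = arccos(0.728357) ≈ 43.25°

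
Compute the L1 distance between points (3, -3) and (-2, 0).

Σ|x_i - y_i| = |3 - (-2)| + |-3 - 0| = 5 + 3 = 8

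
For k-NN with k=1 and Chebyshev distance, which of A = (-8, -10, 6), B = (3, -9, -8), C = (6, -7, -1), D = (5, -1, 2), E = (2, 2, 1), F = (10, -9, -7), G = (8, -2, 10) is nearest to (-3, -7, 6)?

Distances: d(A) = 5, d(B) = 14, d(C) = 9, d(D) = 8, d(E) = 9, d(F) = 13, d(G) = 11. Nearest: A = (-8, -10, 6) with distance 5.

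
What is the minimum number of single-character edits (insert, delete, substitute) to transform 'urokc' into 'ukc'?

Let D[i][j] be the edit distance between the first i characters of 'urokc' and the first j characters of 'ukc', with D[i][0] = i, D[0][j] = j, and D[i][j] = D[i-1][j-1] if the characters match, else 1 + min(D[i-1][j], D[i][j-1], D[i-1][j-1]). Filling the table (rows: prefixes of 'urokc', columns: prefixes of 'ukc'):
     ε  u  k  c
  ε  0  1  2  3
  u  1  0  1  2
  r  2  1  1  2
  o  3  2  2  2
  k  4  3  2  3
  c  5  4  3  2
The bottom-right entry gives D[5][3] = 2, so no sequence of fewer than 2 edits works. Backtracking through the table gives one optimal edit sequence (2 edits):
  urokc → uokc (del r @2)
  uokc → ukc (del o @2)
Edit distance = 2.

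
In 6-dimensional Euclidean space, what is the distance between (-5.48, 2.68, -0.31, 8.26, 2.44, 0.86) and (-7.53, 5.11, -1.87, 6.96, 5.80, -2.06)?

√(Σ(x_i - y_i)²) = √((-5.48 - (-7.53))² + (2.68 - 5.11)² + (-0.31 - (-1.87))² + (8.26 - 6.96)² + (2.44 - 5.8)² + (0.86 - (-2.06))²)
= √(2.05² + (-2.43)² + 1.56² + 1.3² + (-3.36)² + 2.92²) = √(4.2025 + 5.9049 + 2.4336 + 1.69 + 11.2896 + 8.5264) = √34.047 ≈ 5.835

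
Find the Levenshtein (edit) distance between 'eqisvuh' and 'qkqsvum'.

Let D[i][j] be the edit distance between the first i characters of 'eqisvuh' and the first j characters of 'qkqsvum', with D[i][0] = i, D[0][j] = j, and D[i][j] = D[i-1][j-1] if the characters match, else 1 + min(D[i-1][j], D[i][j-1], D[i-1][j-1]). Filling the table (rows: prefixes of 'eqisvuh', columns: prefixes of 'qkqsvum'):
     ε  q  k  q  s  v  u  m
  ε  0  1  2  3  4  5  6  7
  e  1  1  2  3  4  5  6  7
  q  2  1  2  2  3  4  5  6
  i  3  2  2  3  3  4  5  6
  s  4  3  3  3  3  4  5  6
  v  5  4  4  4  4  3  4  5
  u  6  5  5  5  5  4  3  4
  h  7  6  6  6  6  5  4  4
The bottom-right entry gives D[7][7] = 4, so no sequence of fewer than 4 edits works. Backtracking through the table gives one optimal edit sequence (4 edits):
  eqisvuh → qqisvuh (sub e→q @1)
  qqisvuh → qkisvuh (sub q→k @2)
  qkisvuh → qkqsvuh (sub i→q @3)
  qkqsvuh → qkqsvum (sub h→m @7)
Edit distance = 4.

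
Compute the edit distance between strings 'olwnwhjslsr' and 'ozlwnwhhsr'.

Let D[i][j] be the edit distance between the first i characters of 'olwnwhjslsr' and the first j characters of 'ozlwnwhhsr', with D[i][0] = i, D[0][j] = j, and D[i][j] = D[i-1][j-1] if the characters match, else 1 + min(D[i-1][j], D[i][j-1], D[i-1][j-1]). Filling the table (rows: prefixes of 'olwnwhjslsr', columns: prefixes of 'ozlwnwhhsr'):
     ε  o  z  l  w  n  w  h  h  s  r
  ε  0  1  2  3  4  5  6  7  8  9 10
  o  1  0  1  2  3  4  5  6  7  8  9
  l  2  1  1  1  2  3  4  5  6  7  8
  w  3  2  2  2  1  2  3  4  5  6  7
  n  4  3  3  3  2  1  2  3  4  5  6
  w  5  4  4  4  3  2  1  2  3  4  5
  h  6  5  5  5  4  3  2  1  2  3  4
  j  7  6  6  6  5  4  3  2  2  3  4
  s  8  7  7  7  6  5  4  3  3  2  3
  l  9  8  8  7  7  6  5  4  4  3  3
  s 10  9  9  8  8  7  6  5  5  4  4
  r 11 10 10  9  9  8  7  6  6  5  4
The bottom-right entry gives D[11][10] = 4, so no sequence of fewer than 4 edits works. Backtracking through the table gives one optimal edit sequence (4 edits):
  olwnwhjslsr → ozlwnwhjslsr (ins z @2)
  ozlwnwhjslsr → ozlwnwhslsr (del j @8)
  ozlwnwhslsr → ozlwnwhlsr (del s @8)
  ozlwnwhlsr → ozlwnwhhsr (sub l→h @8)
Edit distance = 4.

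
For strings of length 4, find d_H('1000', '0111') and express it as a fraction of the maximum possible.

Differing positions: 1, 2, 3, 4. Hamming distance = 4. The maximum possible Hamming distance for length-4 strings is 4, so d_H/4 = 4/4 = 1.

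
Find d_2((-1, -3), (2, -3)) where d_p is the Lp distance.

(Σ|x_i - y_i|^2)^(1/2) = (|-1 - 2|^2 + |-3 - (-3)|^2)^(1/2)
= (3^2 + 0^2)^(1/2) = (9 + 0)^(1/2) = (9)^(1/2) = 3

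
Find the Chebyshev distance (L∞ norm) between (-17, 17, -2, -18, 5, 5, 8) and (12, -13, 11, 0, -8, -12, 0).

max(|x_i - y_i|) = max(|-17 - 12|, |17 - (-13)|, |-2 - 11|, |-18 - 0|, |5 - (-8)|, |5 - (-12)|, |8 - 0|) = max(29, 30, 13, 18, 13, 17, 8) = 30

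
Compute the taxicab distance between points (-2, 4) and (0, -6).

Σ|x_i - y_i| = |-2 - 0| + |4 - (-6)| = 2 + 10 = 12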